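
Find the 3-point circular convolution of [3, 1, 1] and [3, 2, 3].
Use y[k] = Σ_j x[j]·h[(k-j) mod 3]. y[0] = 3×3 + 1×3 + 1×2 = 14; y[1] = 3×2 + 1×3 + 1×3 = 12; y[2] = 3×3 + 1×2 + 1×3 = 14. Result: [14, 12, 14]

[14, 12, 14]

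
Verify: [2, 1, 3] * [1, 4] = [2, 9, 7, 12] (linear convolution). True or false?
Recompute linear convolution of [2, 1, 3] and [1, 4]: y[0] = 2×1 = 2; y[1] = 2×4 + 1×1 = 9; y[2] = 1×4 + 3×1 = 7; y[3] = 3×4 = 12 → [2, 9, 7, 12]. Given [2, 9, 7, 12] matches, so answer: Yes

Yes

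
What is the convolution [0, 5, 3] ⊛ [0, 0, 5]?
y[0] = 0×0 = 0; y[1] = 0×0 + 5×0 = 0; y[2] = 0×5 + 5×0 + 3×0 = 0; y[3] = 5×5 + 3×0 = 25; y[4] = 3×5 = 15

[0, 0, 0, 25, 15]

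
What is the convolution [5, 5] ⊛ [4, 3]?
y[0] = 5×4 = 20; y[1] = 5×3 + 5×4 = 35; y[2] = 5×3 = 15

[20, 35, 15]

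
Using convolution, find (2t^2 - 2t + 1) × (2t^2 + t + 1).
Ascending coefficients: a = [1, -2, 2], b = [1, 1, 2]. c[0] = 1×1 = 1; c[1] = 1×1 + -2×1 = -1; c[2] = 1×2 + -2×1 + 2×1 = 2; c[3] = -2×2 + 2×1 = -2; c[4] = 2×2 = 4. Result coefficients: [1, -1, 2, -2, 4] → 4t^4 - 2t^3 + 2t^2 - t + 1

4t^4 - 2t^3 + 2t^2 - t + 1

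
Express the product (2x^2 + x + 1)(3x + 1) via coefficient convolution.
Ascending coefficients: a = [1, 1, 2], b = [1, 3]. c[0] = 1×1 = 1; c[1] = 1×3 + 1×1 = 4; c[2] = 1×3 + 2×1 = 5; c[3] = 2×3 = 6. Result coefficients: [1, 4, 5, 6] → 6x^3 + 5x^2 + 4x + 1

6x^3 + 5x^2 + 4x + 1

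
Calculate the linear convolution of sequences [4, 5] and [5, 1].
y[0] = 4×5 = 20; y[1] = 4×1 + 5×5 = 29; y[2] = 5×1 = 5

[20, 29, 5]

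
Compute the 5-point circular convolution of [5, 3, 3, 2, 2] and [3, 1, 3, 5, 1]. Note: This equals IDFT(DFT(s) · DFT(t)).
Either evaluate y[k] = Σ_j s[j]·t[(k-j) mod 5] directly, or use IDFT(DFT(s) · DFT(t)). y[0] = 5×3 + 3×1 + 3×5 + 2×3 + 2×1 = 41; y[1] = 5×1 + 3×3 + 3×1 + 2×5 + 2×3 = 33; y[2] = 5×3 + 3×1 + 3×3 + 2×1 + 2×5 = 39; y[3] = 5×5 + 3×3 + 3×1 + 2×3 + 2×1 = 45; y[4] = 5×1 + 3×5 + 3×3 + 2×1 + 2×3 = 37. Result: [41, 33, 39, 45, 37]

[41, 33, 39, 45, 37]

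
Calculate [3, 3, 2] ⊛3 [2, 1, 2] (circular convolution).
Use y[k] = Σ_j a[j]·b[(k-j) mod 3]. y[0] = 3×2 + 3×2 + 2×1 = 14; y[1] = 3×1 + 3×2 + 2×2 = 13; y[2] = 3×2 + 3×1 + 2×2 = 13. Result: [14, 13, 13]

[14, 13, 13]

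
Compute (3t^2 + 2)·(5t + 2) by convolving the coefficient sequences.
Ascending coefficients: a = [2, 0, 3], b = [2, 5]. c[0] = 2×2 = 4; c[1] = 2×5 + 0×2 = 10; c[2] = 0×5 + 3×2 = 6; c[3] = 3×5 = 15. Result coefficients: [4, 10, 6, 15] → 15t^3 + 6t^2 + 10t + 4

15t^3 + 6t^2 + 10t + 4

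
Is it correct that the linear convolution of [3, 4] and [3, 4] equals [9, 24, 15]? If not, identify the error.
Recompute linear convolution of [3, 4] and [3, 4]: y[0] = 3×3 = 9; y[1] = 3×4 + 4×3 = 24; y[2] = 4×4 = 16 → [9, 24, 16]. Compare to given [9, 24, 15]: they differ at index 2: given 15, correct 16, so answer: No

No. Error at index 2: given 15, correct 16.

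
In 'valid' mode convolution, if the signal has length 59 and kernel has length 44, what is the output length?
'Valid' mode counts only positions where the kernel fully overlaps the signal: m - n + 1 = 59 - 44 + 1 = 16

16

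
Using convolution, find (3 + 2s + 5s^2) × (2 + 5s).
Ascending coefficients: a = [3, 2, 5], b = [2, 5]. c[0] = 3×2 = 6; c[1] = 3×5 + 2×2 = 19; c[2] = 2×5 + 5×2 = 20; c[3] = 5×5 = 25. Result coefficients: [6, 19, 20, 25] → 6 + 19s + 20s^2 + 25s^3

6 + 19s + 20s^2 + 25s^3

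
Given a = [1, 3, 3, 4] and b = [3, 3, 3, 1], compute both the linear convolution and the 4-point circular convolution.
Linear: y_lin[0] = 1×3 = 3; y_lin[1] = 1×3 + 3×3 = 12; y_lin[2] = 1×3 + 3×3 + 3×3 = 21; y_lin[3] = 1×1 + 3×3 + 3×3 + 4×3 = 31; y_lin[4] = 3×1 + 3×3 + 4×3 = 24; y_lin[5] = 3×1 + 4×3 = 15; y_lin[6] = 4×1 = 4 → [3, 12, 21, 31, 24, 15, 4]. Circular (length 4): y[0] = 1×3 + 3×1 + 3×3 + 4×3 = 27; y[1] = 1×3 + 3×3 + 3×1 + 4×3 = 27; y[2] = 1×3 + 3×3 + 3×3 + 4×1 = 25; y[3] = 1×1 + 3×3 + 3×3 + 4×3 = 31 → [27, 27, 25, 31]

Linear: [3, 12, 21, 31, 24, 15, 4], Circular: [27, 27, 25, 31]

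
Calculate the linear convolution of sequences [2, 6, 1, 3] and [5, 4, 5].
y[0] = 2×5 = 10; y[1] = 2×4 + 6×5 = 38; y[2] = 2×5 + 6×4 + 1×5 = 39; y[3] = 6×5 + 1×4 + 3×5 = 49; y[4] = 1×5 + 3×4 = 17; y[5] = 3×5 = 15

[10, 38, 39, 49, 17, 15]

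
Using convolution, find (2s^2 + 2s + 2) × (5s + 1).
Ascending coefficients: a = [2, 2, 2], b = [1, 5]. c[0] = 2×1 = 2; c[1] = 2×5 + 2×1 = 12; c[2] = 2×5 + 2×1 = 12; c[3] = 2×5 = 10. Result coefficients: [2, 12, 12, 10] → 10s^3 + 12s^2 + 12s + 2

10s^3 + 12s^2 + 12s + 2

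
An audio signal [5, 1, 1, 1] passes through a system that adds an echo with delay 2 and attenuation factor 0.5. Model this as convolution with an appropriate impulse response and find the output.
Direct-path + delayed-attenuated-path model → impulse response h = [1, 0, 0.5] (1 at lag 0, 0.5 at lag 2). Output y[n] = x[n] + 0.5·x[n - 2] (with x[n] = 0 outside 0..3): y[0] = 5 + 0.5×0 = 5; y[1] = 1 + 0.5×0 = 1; y[2] = 1 + 0.5×5 = 3.5; y[3] = 1 + 0.5×1 = 1.5; y[4] = 0 + 0.5×1 = 0.5; y[5] = 0 + 0.5×1 = 0.5. So y = [5, 1, 3.5, 1.5, 0.5, 0.5]

[5, 1, 3.5, 1.5, 0.5, 0.5]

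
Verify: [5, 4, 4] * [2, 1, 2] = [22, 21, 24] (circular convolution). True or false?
Recompute circular convolution of [5, 4, 4] and [2, 1, 2]: y[0] = 5×2 + 4×2 + 4×1 = 22; y[1] = 5×1 + 4×2 + 4×2 = 21; y[2] = 5×2 + 4×1 + 4×2 = 22 → [22, 21, 22]. Compare to given [22, 21, 24]: they differ at index 2: given 24, correct 22, so answer: No

No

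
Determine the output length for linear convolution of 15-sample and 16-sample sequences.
Linear/full convolution length: m + n - 1 = 15 + 16 - 1 = 30

30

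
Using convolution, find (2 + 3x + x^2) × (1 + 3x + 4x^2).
Ascending coefficients: a = [2, 3, 1], b = [1, 3, 4]. c[0] = 2×1 = 2; c[1] = 2×3 + 3×1 = 9; c[2] = 2×4 + 3×3 + 1×1 = 18; c[3] = 3×4 + 1×3 = 15; c[4] = 1×4 = 4. Result coefficients: [2, 9, 18, 15, 4] → 2 + 9x + 18x^2 + 15x^3 + 4x^4

2 + 9x + 18x^2 + 15x^3 + 4x^4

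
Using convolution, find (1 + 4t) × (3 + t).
Ascending coefficients: a = [1, 4], b = [3, 1]. c[0] = 1×3 = 3; c[1] = 1×1 + 4×3 = 13; c[2] = 4×1 = 4. Result coefficients: [3, 13, 4] → 3 + 13t + 4t^2

3 + 13t + 4t^2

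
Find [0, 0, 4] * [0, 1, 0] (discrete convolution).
y[0] = 0×0 = 0; y[1] = 0×1 + 0×0 = 0; y[2] = 0×0 + 0×1 + 4×0 = 0; y[3] = 0×0 + 4×1 = 4; y[4] = 4×0 = 0

[0, 0, 0, 4, 0]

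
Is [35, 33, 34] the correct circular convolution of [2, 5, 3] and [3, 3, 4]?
Recompute circular convolution of [2, 5, 3] and [3, 3, 4]: y[0] = 2×3 + 5×4 + 3×3 = 35; y[1] = 2×3 + 5×3 + 3×4 = 33; y[2] = 2×4 + 5×3 + 3×3 = 32 → [35, 33, 32]. Compare to given [35, 33, 34]: they differ at index 2: given 34, correct 32, so answer: No

No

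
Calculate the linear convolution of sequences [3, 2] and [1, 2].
y[0] = 3×1 = 3; y[1] = 3×2 + 2×1 = 8; y[2] = 2×2 = 4

[3, 8, 4]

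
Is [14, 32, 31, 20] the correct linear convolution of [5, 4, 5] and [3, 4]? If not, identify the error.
Recompute linear convolution of [5, 4, 5] and [3, 4]: y[0] = 5×3 = 15; y[1] = 5×4 + 4×3 = 32; y[2] = 4×4 + 5×3 = 31; y[3] = 5×4 = 20 → [15, 32, 31, 20]. Compare to given [14, 32, 31, 20]: they differ at index 0: given 14, correct 15, so answer: No

No. Error at index 0: given 14, correct 15.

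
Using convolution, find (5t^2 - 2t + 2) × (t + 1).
Ascending coefficients: a = [2, -2, 5], b = [1, 1]. c[0] = 2×1 = 2; c[1] = 2×1 + -2×1 = 0; c[2] = -2×1 + 5×1 = 3; c[3] = 5×1 = 5. Result coefficients: [2, 0, 3, 5] → 5t^3 + 3t^2 + 2

5t^3 + 3t^2 + 2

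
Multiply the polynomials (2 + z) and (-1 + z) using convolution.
Ascending coefficients: a = [2, 1], b = [-1, 1]. c[0] = 2×-1 = -2; c[1] = 2×1 + 1×-1 = 1; c[2] = 1×1 = 1. Result coefficients: [-2, 1, 1] → -2 + z + z^2

-2 + z + z^2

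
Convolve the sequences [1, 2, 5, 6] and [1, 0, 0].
y[0] = 1×1 = 1; y[1] = 1×0 + 2×1 = 2; y[2] = 1×0 + 2×0 + 5×1 = 5; y[3] = 2×0 + 5×0 + 6×1 = 6; y[4] = 5×0 + 6×0 = 0; y[5] = 6×0 = 0

[1, 2, 5, 6, 0, 0]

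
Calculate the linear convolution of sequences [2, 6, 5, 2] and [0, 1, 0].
y[0] = 2×0 = 0; y[1] = 2×1 + 6×0 = 2; y[2] = 2×0 + 6×1 + 5×0 = 6; y[3] = 6×0 + 5×1 + 2×0 = 5; y[4] = 5×0 + 2×1 = 2; y[5] = 2×0 = 0

[0, 2, 6, 5, 2, 0]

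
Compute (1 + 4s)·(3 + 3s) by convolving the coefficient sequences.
Ascending coefficients: a = [1, 4], b = [3, 3]. c[0] = 1×3 = 3; c[1] = 1×3 + 4×3 = 15; c[2] = 4×3 = 12. Result coefficients: [3, 15, 12] → 3 + 15s + 12s^2

3 + 15s + 12s^2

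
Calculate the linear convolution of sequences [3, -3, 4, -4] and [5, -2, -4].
y[0] = 3×5 = 15; y[1] = 3×-2 + -3×5 = -21; y[2] = 3×-4 + -3×-2 + 4×5 = 14; y[3] = -3×-4 + 4×-2 + -4×5 = -16; y[4] = 4×-4 + -4×-2 = -8; y[5] = -4×-4 = 16

[15, -21, 14, -16, -8, 16]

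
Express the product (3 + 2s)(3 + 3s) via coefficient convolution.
Ascending coefficients: a = [3, 2], b = [3, 3]. c[0] = 3×3 = 9; c[1] = 3×3 + 2×3 = 15; c[2] = 2×3 = 6. Result coefficients: [9, 15, 6] → 9 + 15s + 6s^2

9 + 15s + 6s^2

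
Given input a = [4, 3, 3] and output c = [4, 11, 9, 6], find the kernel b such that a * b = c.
Output length 4 = len(a) + len(b) - 1 ⇒ len(b) = 2. Solve b forward using b[k] = (c[k] - Σ_{i≥1} a[i]·b[k-i]) / a[0]: b[0] = c[0] / a[0] = 4 / 4 = 1; b[1] = (c[1] - 3×1) / a[0] = (11 - 3×1) / 4 = 2. So b = [1, 2]. Forward-check [4, 3, 3] * [1, 2]: c[0] = 4×1 = 4; c[1] = 4×2 + 3×1 = 11; c[2] = 3×2 + 3×1 = 9; c[3] = 3×2 = 6 → [4, 11, 9, 6] ✓

[1, 2]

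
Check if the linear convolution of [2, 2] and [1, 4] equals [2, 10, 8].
Recompute linear convolution of [2, 2] and [1, 4]: y[0] = 2×1 = 2; y[1] = 2×4 + 2×1 = 10; y[2] = 2×4 = 8 → [2, 10, 8]. Given [2, 10, 8] matches, so answer: Yes

Yes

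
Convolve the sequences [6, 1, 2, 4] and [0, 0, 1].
y[0] = 6×0 = 0; y[1] = 6×0 + 1×0 = 0; y[2] = 6×1 + 1×0 + 2×0 = 6; y[3] = 1×1 + 2×0 + 4×0 = 1; y[4] = 2×1 + 4×0 = 2; y[5] = 4×1 = 4

[0, 0, 6, 1, 2, 4]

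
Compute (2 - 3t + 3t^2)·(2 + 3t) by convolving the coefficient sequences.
Ascending coefficients: a = [2, -3, 3], b = [2, 3]. c[0] = 2×2 = 4; c[1] = 2×3 + -3×2 = 0; c[2] = -3×3 + 3×2 = -3; c[3] = 3×3 = 9. Result coefficients: [4, 0, -3, 9] → 4 - 3t^2 + 9t^3

4 - 3t^2 + 9t^3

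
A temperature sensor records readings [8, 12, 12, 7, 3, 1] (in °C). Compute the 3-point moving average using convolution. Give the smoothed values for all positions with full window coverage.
3-point moving average kernel = [1, 1, 1]. Apply in 'valid' mode (full window coverage): avg[0] = (8 + 12 + 12) / 3 = 10.67; avg[1] = (12 + 12 + 7) / 3 = 10.33; avg[2] = (12 + 7 + 3) / 3 = 7.33; avg[3] = (7 + 3 + 1) / 3 = 3.67. Smoothed values: [10.67, 10.33, 7.33, 3.67]

[10.67, 10.33, 7.33, 3.67]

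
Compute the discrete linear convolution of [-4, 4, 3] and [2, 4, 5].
y[0] = -4×2 = -8; y[1] = -4×4 + 4×2 = -8; y[2] = -4×5 + 4×4 + 3×2 = 2; y[3] = 4×5 + 3×4 = 32; y[4] = 3×5 = 15

[-8, -8, 2, 32, 15]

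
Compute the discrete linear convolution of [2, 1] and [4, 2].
y[0] = 2×4 = 8; y[1] = 2×2 + 1×4 = 8; y[2] = 1×2 = 2

[8, 8, 2]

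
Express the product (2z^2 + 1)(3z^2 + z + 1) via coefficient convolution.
Ascending coefficients: a = [1, 0, 2], b = [1, 1, 3]. c[0] = 1×1 = 1; c[1] = 1×1 + 0×1 = 1; c[2] = 1×3 + 0×1 + 2×1 = 5; c[3] = 0×3 + 2×1 = 2; c[4] = 2×3 = 6. Result coefficients: [1, 1, 5, 2, 6] → 6z^4 + 2z^3 + 5z^2 + z + 1

6z^4 + 2z^3 + 5z^2 + z + 1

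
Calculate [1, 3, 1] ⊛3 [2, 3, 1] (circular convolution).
Use y[k] = Σ_j f[j]·g[(k-j) mod 3]. y[0] = 1×2 + 3×1 + 1×3 = 8; y[1] = 1×3 + 3×2 + 1×1 = 10; y[2] = 1×1 + 3×3 + 1×2 = 12. Result: [8, 10, 12]

[8, 10, 12]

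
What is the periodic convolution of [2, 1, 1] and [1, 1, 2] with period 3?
Use y[k] = Σ_j f[j]·g[(k-j) mod 3]. y[0] = 2×1 + 1×2 + 1×1 = 5; y[1] = 2×1 + 1×1 + 1×2 = 5; y[2] = 2×2 + 1×1 + 1×1 = 6. Result: [5, 5, 6]

[5, 5, 6]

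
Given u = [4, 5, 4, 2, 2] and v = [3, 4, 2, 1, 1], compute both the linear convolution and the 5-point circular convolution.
Linear: y_lin[0] = 4×3 = 12; y_lin[1] = 4×4 + 5×3 = 31; y_lin[2] = 4×2 + 5×4 + 4×3 = 40; y_lin[3] = 4×1 + 5×2 + 4×4 + 2×3 = 36; y_lin[4] = 4×1 + 5×1 + 4×2 + 2×4 + 2×3 = 31; y_lin[5] = 5×1 + 4×1 + 2×2 + 2×4 = 21; y_lin[6] = 4×1 + 2×1 + 2×2 = 10; y_lin[7] = 2×1 + 2×1 = 4; y_lin[8] = 2×1 = 2 → [12, 31, 40, 36, 31, 21, 10, 4, 2]. Circular (length 5): y[0] = 4×3 + 5×1 + 4×1 + 2×2 + 2×4 = 33; y[1] = 4×4 + 5×3 + 4×1 + 2×1 + 2×2 = 41; y[2] = 4×2 + 5×4 + 4×3 + 2×1 + 2×1 = 44; y[3] = 4×1 + 5×2 + 4×4 + 2×3 + 2×1 = 38; y[4] = 4×1 + 5×1 + 4×2 + 2×4 + 2×3 = 31 → [33, 41, 44, 38, 31]

Linear: [12, 31, 40, 36, 31, 21, 10, 4, 2], Circular: [33, 41, 44, 38, 31]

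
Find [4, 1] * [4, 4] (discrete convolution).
y[0] = 4×4 = 16; y[1] = 4×4 + 1×4 = 20; y[2] = 1×4 = 4

[16, 20, 4]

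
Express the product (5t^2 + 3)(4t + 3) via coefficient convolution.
Ascending coefficients: a = [3, 0, 5], b = [3, 4]. c[0] = 3×3 = 9; c[1] = 3×4 + 0×3 = 12; c[2] = 0×4 + 5×3 = 15; c[3] = 5×4 = 20. Result coefficients: [9, 12, 15, 20] → 20t^3 + 15t^2 + 12t + 9

20t^3 + 15t^2 + 12t + 9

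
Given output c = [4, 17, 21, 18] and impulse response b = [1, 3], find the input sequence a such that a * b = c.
Deconvolve c=[4, 17, 21, 18] by b=[1, 3]. Since b[0]=1, solve forward: a[0] = c[0] / 1 = 4; a[1] = (c[1] - 4×3) / 1 = 5; a[2] = (c[2] - 5×3) / 1 = 6. So a = [4, 5, 6]. Check by forward convolution: c[0] = 4×1 = 4; c[1] = 4×3 + 5×1 = 17; c[2] = 5×3 + 6×1 = 21; c[3] = 6×3 = 18

[4, 5, 6]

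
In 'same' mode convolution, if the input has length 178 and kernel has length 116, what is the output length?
'Same' mode returns an output with the same length as the input: 178

178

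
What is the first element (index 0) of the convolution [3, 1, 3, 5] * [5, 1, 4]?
Use y[k] = Σ_i a[i]·b[k-i] at k=0. y[0] = 3×5 = 15

15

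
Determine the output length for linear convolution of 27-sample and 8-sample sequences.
Linear/full convolution length: m + n - 1 = 27 + 8 - 1 = 34

34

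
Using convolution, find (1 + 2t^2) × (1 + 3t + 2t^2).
Ascending coefficients: a = [1, 0, 2], b = [1, 3, 2]. c[0] = 1×1 = 1; c[1] = 1×3 + 0×1 = 3; c[2] = 1×2 + 0×3 + 2×1 = 4; c[3] = 0×2 + 2×3 = 6; c[4] = 2×2 = 4. Result coefficients: [1, 3, 4, 6, 4] → 1 + 3t + 4t^2 + 6t^3 + 4t^4

1 + 3t + 4t^2 + 6t^3 + 4t^4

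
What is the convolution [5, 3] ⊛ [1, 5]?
y[0] = 5×1 = 5; y[1] = 5×5 + 3×1 = 28; y[2] = 3×5 = 15

[5, 28, 15]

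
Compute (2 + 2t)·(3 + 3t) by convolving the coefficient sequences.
Ascending coefficients: a = [2, 2], b = [3, 3]. c[0] = 2×3 = 6; c[1] = 2×3 + 2×3 = 12; c[2] = 2×3 = 6. Result coefficients: [6, 12, 6] → 6 + 12t + 6t^2

6 + 12t + 6t^2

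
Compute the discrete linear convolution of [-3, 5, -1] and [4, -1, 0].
y[0] = -3×4 = -12; y[1] = -3×-1 + 5×4 = 23; y[2] = -3×0 + 5×-1 + -1×4 = -9; y[3] = 5×0 + -1×-1 = 1; y[4] = -1×0 = 0

[-12, 23, -9, 1, 0]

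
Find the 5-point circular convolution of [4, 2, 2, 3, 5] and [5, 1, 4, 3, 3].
Use y[k] = Σ_j u[j]·v[(k-j) mod 5]. y[0] = 4×5 + 2×3 + 2×3 + 3×4 + 5×1 = 49; y[1] = 4×1 + 2×5 + 2×3 + 3×3 + 5×4 = 49; y[2] = 4×4 + 2×1 + 2×5 + 3×3 + 5×3 = 52; y[3] = 4×3 + 2×4 + 2×1 + 3×5 + 5×3 = 52; y[4] = 4×3 + 2×3 + 2×4 + 3×1 + 5×5 = 54. Result: [49, 49, 52, 52, 54]

[49, 49, 52, 52, 54]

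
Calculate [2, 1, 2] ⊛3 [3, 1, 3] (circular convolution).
Use y[k] = Σ_j x[j]·h[(k-j) mod 3]. y[0] = 2×3 + 1×3 + 2×1 = 11; y[1] = 2×1 + 1×3 + 2×3 = 11; y[2] = 2×3 + 1×1 + 2×3 = 13. Result: [11, 11, 13]

[11, 11, 13]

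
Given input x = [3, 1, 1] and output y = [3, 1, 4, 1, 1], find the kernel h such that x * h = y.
Output length 5 = len(x) + len(h) - 1 ⇒ len(h) = 3. Solve h forward using h[k] = (y[k] - Σ_{i≥1} x[i]·h[k-i]) / x[0]: h[0] = y[0] / x[0] = 3 / 3 = 1; h[1] = (y[1] - 1×1) / x[0] = (1 - 1×1) / 3 = 0; h[2] = (y[2] - 1×0 - 1×1) / x[0] = (4 - 1×0 - 1×1) / 3 = 1. So h = [1, 0, 1]. Forward-check [3, 1, 1] * [1, 0, 1]: y[0] = 3×1 = 3; y[1] = 3×0 + 1×1 = 1; y[2] = 3×1 + 1×0 + 1×1 = 4; y[3] = 1×1 + 1×0 = 1; y[4] = 1×1 = 1 → [3, 1, 4, 1, 1] ✓

[1, 0, 1]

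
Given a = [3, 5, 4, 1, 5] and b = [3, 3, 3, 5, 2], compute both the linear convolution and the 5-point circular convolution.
Linear: y_lin[0] = 3×3 = 9; y_lin[1] = 3×3 + 5×3 = 24; y_lin[2] = 3×3 + 5×3 + 4×3 = 36; y_lin[3] = 3×5 + 5×3 + 4×3 + 1×3 = 45; y_lin[4] = 3×2 + 5×5 + 4×3 + 1×3 + 5×3 = 61; y_lin[5] = 5×2 + 4×5 + 1×3 + 5×3 = 48; y_lin[6] = 4×2 + 1×5 + 5×3 = 28; y_lin[7] = 1×2 + 5×5 = 27; y_lin[8] = 5×2 = 10 → [9, 24, 36, 45, 61, 48, 28, 27, 10]. Circular (length 5): y[0] = 3×3 + 5×2 + 4×5 + 1×3 + 5×3 = 57; y[1] = 3×3 + 5×3 + 4×2 + 1×5 + 5×3 = 52; y[2] = 3×3 + 5×3 + 4×3 + 1×2 + 5×5 = 63; y[3] = 3×5 + 5×3 + 4×3 + 1×3 + 5×2 = 55; y[4] = 3×2 + 5×5 + 4×3 + 1×3 + 5×3 = 61 → [57, 52, 63, 55, 61]

Linear: [9, 24, 36, 45, 61, 48, 28, 27, 10], Circular: [57, 52, 63, 55, 61]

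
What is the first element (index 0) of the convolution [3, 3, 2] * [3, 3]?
Use y[k] = Σ_i a[i]·b[k-i] at k=0. y[0] = 3×3 = 9

9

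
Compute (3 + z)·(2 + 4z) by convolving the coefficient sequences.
Ascending coefficients: a = [3, 1], b = [2, 4]. c[0] = 3×2 = 6; c[1] = 3×4 + 1×2 = 14; c[2] = 1×4 = 4. Result coefficients: [6, 14, 4] → 6 + 14z + 4z^2

6 + 14z + 4z^2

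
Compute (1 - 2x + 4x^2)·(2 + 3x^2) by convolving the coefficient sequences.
Ascending coefficients: a = [1, -2, 4], b = [2, 0, 3]. c[0] = 1×2 = 2; c[1] = 1×0 + -2×2 = -4; c[2] = 1×3 + -2×0 + 4×2 = 11; c[3] = -2×3 + 4×0 = -6; c[4] = 4×3 = 12. Result coefficients: [2, -4, 11, -6, 12] → 2 - 4x + 11x^2 - 6x^3 + 12x^4

2 - 4x + 11x^2 - 6x^3 + 12x^4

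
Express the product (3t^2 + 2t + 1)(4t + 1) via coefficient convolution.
Ascending coefficients: a = [1, 2, 3], b = [1, 4]. c[0] = 1×1 = 1; c[1] = 1×4 + 2×1 = 6; c[2] = 2×4 + 3×1 = 11; c[3] = 3×4 = 12. Result coefficients: [1, 6, 11, 12] → 12t^3 + 11t^2 + 6t + 1

12t^3 + 11t^2 + 6t + 1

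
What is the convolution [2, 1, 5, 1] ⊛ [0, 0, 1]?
y[0] = 2×0 = 0; y[1] = 2×0 + 1×0 = 0; y[2] = 2×1 + 1×0 + 5×0 = 2; y[3] = 1×1 + 5×0 + 1×0 = 1; y[4] = 5×1 + 1×0 = 5; y[5] = 1×1 = 1

[0, 0, 2, 1, 5, 1]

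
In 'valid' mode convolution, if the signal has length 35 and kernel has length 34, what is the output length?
'Valid' mode counts only positions where the kernel fully overlaps the signal: m - n + 1 = 35 - 34 + 1 = 2

2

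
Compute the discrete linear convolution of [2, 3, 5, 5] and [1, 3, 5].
y[0] = 2×1 = 2; y[1] = 2×3 + 3×1 = 9; y[2] = 2×5 + 3×3 + 5×1 = 24; y[3] = 3×5 + 5×3 + 5×1 = 35; y[4] = 5×5 + 5×3 = 40; y[5] = 5×5 = 25

[2, 9, 24, 35, 40, 25]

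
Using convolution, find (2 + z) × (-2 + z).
Ascending coefficients: a = [2, 1], b = [-2, 1]. c[0] = 2×-2 = -4; c[1] = 2×1 + 1×-2 = 0; c[2] = 1×1 = 1. Result coefficients: [-4, 0, 1] → -4 + z^2

-4 + z^2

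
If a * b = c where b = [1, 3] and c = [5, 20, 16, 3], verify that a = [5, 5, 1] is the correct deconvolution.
Forward-compute [5, 5, 1] * [1, 3]: c[0] = 5×1 = 5; c[1] = 5×3 + 5×1 = 20; c[2] = 5×3 + 1×1 = 16; c[3] = 1×3 = 3 → [5, 20, 16, 3]. Matches given c = [5, 20, 16, 3], so verified.

Verified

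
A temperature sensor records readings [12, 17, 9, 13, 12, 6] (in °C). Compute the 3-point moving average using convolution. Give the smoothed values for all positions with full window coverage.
3-point moving average kernel = [1, 1, 1]. Apply in 'valid' mode (full window coverage): avg[0] = (12 + 17 + 9) / 3 = 12.67; avg[1] = (17 + 9 + 13) / 3 = 13.0; avg[2] = (9 + 13 + 12) / 3 = 11.33; avg[3] = (13 + 12 + 6) / 3 = 10.33. Smoothed values: [12.67, 13.0, 11.33, 10.33]

[12.67, 13.0, 11.33, 10.33]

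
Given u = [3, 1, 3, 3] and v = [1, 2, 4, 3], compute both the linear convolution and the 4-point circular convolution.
Linear: y_lin[0] = 3×1 = 3; y_lin[1] = 3×2 + 1×1 = 7; y_lin[2] = 3×4 + 1×2 + 3×1 = 17; y_lin[3] = 3×3 + 1×4 + 3×2 + 3×1 = 22; y_lin[4] = 1×3 + 3×4 + 3×2 = 21; y_lin[5] = 3×3 + 3×4 = 21; y_lin[6] = 3×3 = 9 → [3, 7, 17, 22, 21, 21, 9]. Circular (length 4): y[0] = 3×1 + 1×3 + 3×4 + 3×2 = 24; y[1] = 3×2 + 1×1 + 3×3 + 3×4 = 28; y[2] = 3×4 + 1×2 + 3×1 + 3×3 = 26; y[3] = 3×3 + 1×4 + 3×2 + 3×1 = 22 → [24, 28, 26, 22]

Linear: [3, 7, 17, 22, 21, 21, 9], Circular: [24, 28, 26, 22]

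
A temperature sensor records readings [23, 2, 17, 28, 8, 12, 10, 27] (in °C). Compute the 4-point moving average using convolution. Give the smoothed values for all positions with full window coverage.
4-point moving average kernel = [1, 1, 1, 1]. Apply in 'valid' mode (full window coverage): avg[0] = (23 + 2 + 17 + 28) / 4 = 17.5; avg[1] = (2 + 17 + 28 + 8) / 4 = 13.75; avg[2] = (17 + 28 + 8 + 12) / 4 = 16.25; avg[3] = (28 + 8 + 12 + 10) / 4 = 14.5; avg[4] = (8 + 12 + 10 + 27) / 4 = 14.25. Smoothed values: [17.5, 13.75, 16.25, 14.5, 14.25]

[17.5, 13.75, 16.25, 14.5, 14.25]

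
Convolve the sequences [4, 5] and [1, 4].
y[0] = 4×1 = 4; y[1] = 4×4 + 5×1 = 21; y[2] = 5×4 = 20

[4, 21, 20]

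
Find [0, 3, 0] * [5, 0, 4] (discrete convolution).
y[0] = 0×5 = 0; y[1] = 0×0 + 3×5 = 15; y[2] = 0×4 + 3×0 + 0×5 = 0; y[3] = 3×4 + 0×0 = 12; y[4] = 0×4 = 0

[0, 15, 0, 12, 0]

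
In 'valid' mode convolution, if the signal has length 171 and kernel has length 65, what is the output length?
'Valid' mode counts only positions where the kernel fully overlaps the signal: m - n + 1 = 171 - 65 + 1 = 107

107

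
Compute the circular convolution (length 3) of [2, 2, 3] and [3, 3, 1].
Use y[k] = Σ_j f[j]·g[(k-j) mod 3]. y[0] = 2×3 + 2×1 + 3×3 = 17; y[1] = 2×3 + 2×3 + 3×1 = 15; y[2] = 2×1 + 2×3 + 3×3 = 17. Result: [17, 15, 17]

[17, 15, 17]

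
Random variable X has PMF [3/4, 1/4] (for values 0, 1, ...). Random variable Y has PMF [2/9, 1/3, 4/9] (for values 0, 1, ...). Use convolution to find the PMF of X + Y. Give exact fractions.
P(X+Y=k) = Σ_i P(X=i)·P(Y=k-i) — a convolution of [3/4, 1/4] and [2/9, 1/3, 4/9]. P(X+Y=0) = (3/4)×(2/9) = 1/6; P(X+Y=1) = (3/4)×(1/3) + (1/4)×(2/9) = 1/4 + 1/18 = 11/36; P(X+Y=2) = (3/4)×(4/9) + (1/4)×(1/3) = 1/3 + 1/12 = 5/12; P(X+Y=3) = (1/4)×(4/9) = 1/9. PMF: [1/6, 11/36, 5/12, 1/9] (sums to 1 ✓)

[1/6, 11/36, 5/12, 1/9]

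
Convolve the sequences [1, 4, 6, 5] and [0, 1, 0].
y[0] = 1×0 = 0; y[1] = 1×1 + 4×0 = 1; y[2] = 1×0 + 4×1 + 6×0 = 4; y[3] = 4×0 + 6×1 + 5×0 = 6; y[4] = 6×0 + 5×1 = 5; y[5] = 5×0 = 0

[0, 1, 4, 6, 5, 0]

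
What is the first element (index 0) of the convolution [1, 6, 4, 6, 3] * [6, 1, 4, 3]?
Use y[k] = Σ_i a[i]·b[k-i] at k=0. y[0] = 1×6 = 6

6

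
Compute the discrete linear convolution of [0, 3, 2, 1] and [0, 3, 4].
y[0] = 0×0 = 0; y[1] = 0×3 + 3×0 = 0; y[2] = 0×4 + 3×3 + 2×0 = 9; y[3] = 3×4 + 2×3 + 1×0 = 18; y[4] = 2×4 + 1×3 = 11; y[5] = 1×4 = 4

[0, 0, 9, 18, 11, 4]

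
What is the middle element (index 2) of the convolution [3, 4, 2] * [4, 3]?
Use y[k] = Σ_i a[i]·b[k-i] at k=2. y[2] = 4×3 + 2×4 = 20

20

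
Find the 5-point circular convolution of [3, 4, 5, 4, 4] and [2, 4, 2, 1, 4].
Use y[k] = Σ_j x[j]·h[(k-j) mod 5]. y[0] = 3×2 + 4×4 + 5×1 + 4×2 + 4×4 = 51; y[1] = 3×4 + 4×2 + 5×4 + 4×1 + 4×2 = 52; y[2] = 3×2 + 4×4 + 5×2 + 4×4 + 4×1 = 52; y[3] = 3×1 + 4×2 + 5×4 + 4×2 + 4×4 = 55; y[4] = 3×4 + 4×1 + 5×2 + 4×4 + 4×2 = 50. Result: [51, 52, 52, 55, 50]

[51, 52, 52, 55, 50]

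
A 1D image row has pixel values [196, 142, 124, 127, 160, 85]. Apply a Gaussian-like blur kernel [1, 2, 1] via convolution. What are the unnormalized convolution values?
Convolve image row [196, 142, 124, 127, 160, 85] with kernel [1, 2, 1]: y[0] = 196×1 = 196; y[1] = 196×2 + 142×1 = 534; y[2] = 196×1 + 142×2 + 124×1 = 604; y[3] = 142×1 + 124×2 + 127×1 = 517; y[4] = 124×1 + 127×2 + 160×1 = 538; y[5] = 127×1 + 160×2 + 85×1 = 532; y[6] = 160×1 + 85×2 = 330; y[7] = 85×1 = 85 → [196, 534, 604, 517, 538, 532, 330, 85]. Normalization factor = sum(kernel) = 4.

[196, 534, 604, 517, 538, 532, 330, 85]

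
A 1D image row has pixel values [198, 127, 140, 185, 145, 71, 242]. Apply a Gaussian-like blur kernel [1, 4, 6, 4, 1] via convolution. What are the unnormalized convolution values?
Convolve image row [198, 127, 140, 185, 145, 71, 242] with kernel [1, 4, 6, 4, 1]: y[0] = 198×1 = 198; y[1] = 198×4 + 127×1 = 919; y[2] = 198×6 + 127×4 + 140×1 = 1836; y[3] = 198×4 + 127×6 + 140×4 + 185×1 = 2299; y[4] = 198×1 + 127×4 + 140×6 + 185×4 + 145×1 = 2431; y[5] = 127×1 + 140×4 + 185×6 + 145×4 + 71×1 = 2448; y[6] = 140×1 + 185×4 + 145×6 + 71×4 + 242×1 = 2276; y[7] = 185×1 + 145×4 + 71×6 + 242×4 = 2159; y[8] = 145×1 + 71×4 + 242×6 = 1881; y[9] = 71×1 + 242×4 = 1039; y[10] = 242×1 = 242 → [198, 919, 1836, 2299, 2431, 2448, 2276, 2159, 1881, 1039, 242]. Normalization factor = sum(kernel) = 16.

[198, 919, 1836, 2299, 2431, 2448, 2276, 2159, 1881, 1039, 242]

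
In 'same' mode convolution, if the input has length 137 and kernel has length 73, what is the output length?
'Same' mode returns an output with the same length as the input: 137

137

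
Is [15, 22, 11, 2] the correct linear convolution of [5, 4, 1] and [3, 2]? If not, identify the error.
Recompute linear convolution of [5, 4, 1] and [3, 2]: y[0] = 5×3 = 15; y[1] = 5×2 + 4×3 = 22; y[2] = 4×2 + 1×3 = 11; y[3] = 1×2 = 2 → [15, 22, 11, 2]. Given [15, 22, 11, 2] matches, so answer: Yes

Yes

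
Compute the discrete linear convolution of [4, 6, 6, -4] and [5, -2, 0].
y[0] = 4×5 = 20; y[1] = 4×-2 + 6×5 = 22; y[2] = 4×0 + 6×-2 + 6×5 = 18; y[3] = 6×0 + 6×-2 + -4×5 = -32; y[4] = 6×0 + -4×-2 = 8; y[5] = -4×0 = 0

[20, 22, 18, -32, 8, 0]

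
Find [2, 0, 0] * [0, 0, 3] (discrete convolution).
y[0] = 2×0 = 0; y[1] = 2×0 + 0×0 = 0; y[2] = 2×3 + 0×0 + 0×0 = 6; y[3] = 0×3 + 0×0 = 0; y[4] = 0×3 = 0

[0, 0, 6, 0, 0]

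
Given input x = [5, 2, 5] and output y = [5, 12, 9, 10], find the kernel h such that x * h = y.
Output length 4 = len(x) + len(h) - 1 ⇒ len(h) = 2. Solve h forward using h[k] = (y[k] - Σ_{i≥1} x[i]·h[k-i]) / x[0]: h[0] = y[0] / x[0] = 5 / 5 = 1; h[1] = (y[1] - 2×1) / x[0] = (12 - 2×1) / 5 = 2. So h = [1, 2]. Forward-check [5, 2, 5] * [1, 2]: y[0] = 5×1 = 5; y[1] = 5×2 + 2×1 = 12; y[2] = 2×2 + 5×1 = 9; y[3] = 5×2 = 10 → [5, 12, 9, 10] ✓

[1, 2]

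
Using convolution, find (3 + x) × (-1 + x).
Ascending coefficients: a = [3, 1], b = [-1, 1]. c[0] = 3×-1 = -3; c[1] = 3×1 + 1×-1 = 2; c[2] = 1×1 = 1. Result coefficients: [-3, 2, 1] → -3 + 2x + x^2

-3 + 2x + x^2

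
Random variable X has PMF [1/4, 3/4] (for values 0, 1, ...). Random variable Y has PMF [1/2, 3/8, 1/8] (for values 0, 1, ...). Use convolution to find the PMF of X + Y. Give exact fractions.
P(X+Y=k) = Σ_i P(X=i)·P(Y=k-i) — a convolution of [1/4, 3/4] and [1/2, 3/8, 1/8]. P(X+Y=0) = (1/4)×(1/2) = 1/8; P(X+Y=1) = (1/4)×(3/8) + (3/4)×(1/2) = 3/32 + 3/8 = 15/32; P(X+Y=2) = (1/4)×(1/8) + (3/4)×(3/8) = 1/32 + 9/32 = 5/16; P(X+Y=3) = (3/4)×(1/8) = 3/32. PMF: [1/8, 15/32, 5/16, 3/32] (sums to 1 ✓)

[1/8, 15/32, 5/16, 3/32]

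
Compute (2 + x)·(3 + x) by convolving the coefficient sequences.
Ascending coefficients: a = [2, 1], b = [3, 1]. c[0] = 2×3 = 6; c[1] = 2×1 + 1×3 = 5; c[2] = 1×1 = 1. Result coefficients: [6, 5, 1] → 6 + 5x + x^2

6 + 5x + x^2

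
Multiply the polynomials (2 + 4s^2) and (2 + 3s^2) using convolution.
Ascending coefficients: a = [2, 0, 4], b = [2, 0, 3]. c[0] = 2×2 = 4; c[1] = 2×0 + 0×2 = 0; c[2] = 2×3 + 0×0 + 4×2 = 14; c[3] = 0×3 + 4×0 = 0; c[4] = 4×3 = 12. Result coefficients: [4, 0, 14, 0, 12] → 4 + 14s^2 + 12s^4

4 + 14s^2 + 12s^4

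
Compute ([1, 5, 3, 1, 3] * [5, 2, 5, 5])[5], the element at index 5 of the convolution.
Use y[k] = Σ_i a[i]·b[k-i] at k=5. y[5] = 3×5 + 1×5 + 3×2 = 26

26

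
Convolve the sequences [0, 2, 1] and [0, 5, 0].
y[0] = 0×0 = 0; y[1] = 0×5 + 2×0 = 0; y[2] = 0×0 + 2×5 + 1×0 = 10; y[3] = 2×0 + 1×5 = 5; y[4] = 1×0 = 0

[0, 0, 10, 5, 0]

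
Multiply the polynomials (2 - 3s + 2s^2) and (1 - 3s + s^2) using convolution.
Ascending coefficients: a = [2, -3, 2], b = [1, -3, 1]. c[0] = 2×1 = 2; c[1] = 2×-3 + -3×1 = -9; c[2] = 2×1 + -3×-3 + 2×1 = 13; c[3] = -3×1 + 2×-3 = -9; c[4] = 2×1 = 2. Result coefficients: [2, -9, 13, -9, 2] → 2 - 9s + 13s^2 - 9s^3 + 2s^4

2 - 9s + 13s^2 - 9s^3 + 2s^4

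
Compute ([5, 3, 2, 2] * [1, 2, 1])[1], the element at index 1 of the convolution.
Use y[k] = Σ_i a[i]·b[k-i] at k=1. y[1] = 5×2 + 3×1 = 13

13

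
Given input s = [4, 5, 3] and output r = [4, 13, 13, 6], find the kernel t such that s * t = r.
Output length 4 = len(s) + len(t) - 1 ⇒ len(t) = 2. Solve t forward using t[k] = (r[k] - Σ_{i≥1} s[i]·t[k-i]) / s[0]: t[0] = r[0] / s[0] = 4 / 4 = 1; t[1] = (r[1] - 5×1) / s[0] = (13 - 5×1) / 4 = 2. So t = [1, 2]. Forward-check [4, 5, 3] * [1, 2]: r[0] = 4×1 = 4; r[1] = 4×2 + 5×1 = 13; r[2] = 5×2 + 3×1 = 13; r[3] = 3×2 = 6 → [4, 13, 13, 6] ✓

[1, 2]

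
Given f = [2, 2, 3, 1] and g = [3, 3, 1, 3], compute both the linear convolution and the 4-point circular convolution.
Linear: y_lin[0] = 2×3 = 6; y_lin[1] = 2×3 + 2×3 = 12; y_lin[2] = 2×1 + 2×3 + 3×3 = 17; y_lin[3] = 2×3 + 2×1 + 3×3 + 1×3 = 20; y_lin[4] = 2×3 + 3×1 + 1×3 = 12; y_lin[5] = 3×3 + 1×1 = 10; y_lin[6] = 1×3 = 3 → [6, 12, 17, 20, 12, 10, 3]. Circular (length 4): y[0] = 2×3 + 2×3 + 3×1 + 1×3 = 18; y[1] = 2×3 + 2×3 + 3×3 + 1×1 = 22; y[2] = 2×1 + 2×3 + 3×3 + 1×3 = 20; y[3] = 2×3 + 2×1 + 3×3 + 1×3 = 20 → [18, 22, 20, 20]

Linear: [6, 12, 17, 20, 12, 10, 3], Circular: [18, 22, 20, 20]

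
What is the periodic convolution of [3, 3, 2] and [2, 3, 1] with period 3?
Use y[k] = Σ_j a[j]·b[(k-j) mod 3]. y[0] = 3×2 + 3×1 + 2×3 = 15; y[1] = 3×3 + 3×2 + 2×1 = 17; y[2] = 3×1 + 3×3 + 2×2 = 16. Result: [15, 17, 16]

[15, 17, 16]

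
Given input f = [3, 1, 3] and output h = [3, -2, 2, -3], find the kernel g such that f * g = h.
Output length 4 = len(f) + len(g) - 1 ⇒ len(g) = 2. Solve g forward using g[k] = (h[k] - Σ_{i≥1} f[i]·g[k-i]) / f[0]: g[0] = h[0] / f[0] = 3 / 3 = 1; g[1] = (h[1] - 1×1) / f[0] = (-2 - 1×1) / 3 = -1. So g = [1, -1]. Forward-check [3, 1, 3] * [1, -1]: h[0] = 3×1 = 3; h[1] = 3×-1 + 1×1 = -2; h[2] = 1×-1 + 3×1 = 2; h[3] = 3×-1 = -3 → [3, -2, 2, -3] ✓

[1, -1]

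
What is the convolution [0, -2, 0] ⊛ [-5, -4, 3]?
y[0] = 0×-5 = 0; y[1] = 0×-4 + -2×-5 = 10; y[2] = 0×3 + -2×-4 + 0×-5 = 8; y[3] = -2×3 + 0×-4 = -6; y[4] = 0×3 = 0

[0, 10, 8, -6, 0]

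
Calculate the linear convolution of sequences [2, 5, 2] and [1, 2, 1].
y[0] = 2×1 = 2; y[1] = 2×2 + 5×1 = 9; y[2] = 2×1 + 5×2 + 2×1 = 14; y[3] = 5×1 + 2×2 = 9; y[4] = 2×1 = 2

[2, 9, 14, 9, 2]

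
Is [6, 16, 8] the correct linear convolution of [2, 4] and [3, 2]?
Recompute linear convolution of [2, 4] and [3, 2]: y[0] = 2×3 = 6; y[1] = 2×2 + 4×3 = 16; y[2] = 4×2 = 8 → [6, 16, 8]. Given [6, 16, 8] matches, so answer: Yes

Yes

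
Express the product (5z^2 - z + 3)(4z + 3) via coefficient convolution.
Ascending coefficients: a = [3, -1, 5], b = [3, 4]. c[0] = 3×3 = 9; c[1] = 3×4 + -1×3 = 9; c[2] = -1×4 + 5×3 = 11; c[3] = 5×4 = 20. Result coefficients: [9, 9, 11, 20] → 20z^3 + 11z^2 + 9z + 9

20z^3 + 11z^2 + 9z + 9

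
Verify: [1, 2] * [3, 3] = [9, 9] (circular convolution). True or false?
Recompute circular convolution of [1, 2] and [3, 3]: y[0] = 1×3 + 2×3 = 9; y[1] = 1×3 + 2×3 = 9 → [9, 9]. Given [9, 9] matches, so answer: Yes

Yes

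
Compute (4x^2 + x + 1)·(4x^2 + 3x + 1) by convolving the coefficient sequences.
Ascending coefficients: a = [1, 1, 4], b = [1, 3, 4]. c[0] = 1×1 = 1; c[1] = 1×3 + 1×1 = 4; c[2] = 1×4 + 1×3 + 4×1 = 11; c[3] = 1×4 + 4×3 = 16; c[4] = 4×4 = 16. Result coefficients: [1, 4, 11, 16, 16] → 16x^4 + 16x^3 + 11x^2 + 4x + 1

16x^4 + 16x^3 + 11x^2 + 4x + 1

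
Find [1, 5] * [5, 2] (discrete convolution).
y[0] = 1×5 = 5; y[1] = 1×2 + 5×5 = 27; y[2] = 5×2 = 10

[5, 27, 10]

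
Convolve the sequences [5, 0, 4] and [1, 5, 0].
y[0] = 5×1 = 5; y[1] = 5×5 + 0×1 = 25; y[2] = 5×0 + 0×5 + 4×1 = 4; y[3] = 0×0 + 4×5 = 20; y[4] = 4×0 = 0

[5, 25, 4, 20, 0]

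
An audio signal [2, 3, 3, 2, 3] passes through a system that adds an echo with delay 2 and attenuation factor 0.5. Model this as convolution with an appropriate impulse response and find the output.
Direct-path + delayed-attenuated-path model → impulse response h = [1, 0, 0.5] (1 at lag 0, 0.5 at lag 2). Output y[n] = x[n] + 0.5·x[n - 2] (with x[n] = 0 outside 0..4): y[0] = 2 + 0.5×0 = 2; y[1] = 3 + 0.5×0 = 3; y[2] = 3 + 0.5×2 = 4.0; y[3] = 2 + 0.5×3 = 3.5; y[4] = 3 + 0.5×3 = 4.5; y[5] = 0 + 0.5×2 = 1.0; y[6] = 0 + 0.5×3 = 1.5. So y = [2, 3, 4.0, 3.5, 4.5, 1.0, 1.5]

[2, 3, 4.0, 3.5, 4.5, 1.0, 1.5]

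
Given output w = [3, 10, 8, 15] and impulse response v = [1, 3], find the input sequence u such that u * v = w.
Deconvolve w=[3, 10, 8, 15] by v=[1, 3]. Since v[0]=1, solve forward: u[0] = w[0] / 1 = 3; u[1] = (w[1] - 3×3) / 1 = 1; u[2] = (w[2] - 1×3) / 1 = 5. So u = [3, 1, 5]. Check by forward convolution: w[0] = 3×1 = 3; w[1] = 3×3 + 1×1 = 10; w[2] = 1×3 + 5×1 = 8; w[3] = 5×3 = 15

[3, 1, 5]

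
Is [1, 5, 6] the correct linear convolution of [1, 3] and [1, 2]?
Recompute linear convolution of [1, 3] and [1, 2]: y[0] = 1×1 = 1; y[1] = 1×2 + 3×1 = 5; y[2] = 3×2 = 6 → [1, 5, 6]. Given [1, 5, 6] matches, so answer: Yes

Yes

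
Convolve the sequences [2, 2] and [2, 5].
y[0] = 2×2 = 4; y[1] = 2×5 + 2×2 = 14; y[2] = 2×5 = 10

[4, 14, 10]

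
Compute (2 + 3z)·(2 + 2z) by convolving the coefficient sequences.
Ascending coefficients: a = [2, 3], b = [2, 2]. c[0] = 2×2 = 4; c[1] = 2×2 + 3×2 = 10; c[2] = 3×2 = 6. Result coefficients: [4, 10, 6] → 4 + 10z + 6z^2

4 + 10z + 6z^2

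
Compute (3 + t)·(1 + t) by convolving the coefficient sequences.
Ascending coefficients: a = [3, 1], b = [1, 1]. c[0] = 3×1 = 3; c[1] = 3×1 + 1×1 = 4; c[2] = 1×1 = 1. Result coefficients: [3, 4, 1] → 3 + 4t + t^2

3 + 4t + t^2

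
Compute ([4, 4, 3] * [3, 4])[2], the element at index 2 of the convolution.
Use y[k] = Σ_i a[i]·b[k-i] at k=2. y[2] = 4×4 + 3×3 = 25

25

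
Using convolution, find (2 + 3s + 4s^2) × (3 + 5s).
Ascending coefficients: a = [2, 3, 4], b = [3, 5]. c[0] = 2×3 = 6; c[1] = 2×5 + 3×3 = 19; c[2] = 3×5 + 4×3 = 27; c[3] = 4×5 = 20. Result coefficients: [6, 19, 27, 20] → 6 + 19s + 27s^2 + 20s^3

6 + 19s + 27s^2 + 20s^3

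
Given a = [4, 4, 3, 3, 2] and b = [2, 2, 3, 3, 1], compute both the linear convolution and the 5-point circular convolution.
Linear: y_lin[0] = 4×2 = 8; y_lin[1] = 4×2 + 4×2 = 16; y_lin[2] = 4×3 + 4×2 + 3×2 = 26; y_lin[3] = 4×3 + 4×3 + 3×2 + 3×2 = 36; y_lin[4] = 4×1 + 4×3 + 3×3 + 3×2 + 2×2 = 35; y_lin[5] = 4×1 + 3×3 + 3×3 + 2×2 = 26; y_lin[6] = 3×1 + 3×3 + 2×3 = 18; y_lin[7] = 3×1 + 2×3 = 9; y_lin[8] = 2×1 = 2 → [8, 16, 26, 36, 35, 26, 18, 9, 2]. Circular (length 5): y[0] = 4×2 + 4×1 + 3×3 + 3×3 + 2×2 = 34; y[1] = 4×2 + 4×2 + 3×1 + 3×3 + 2×3 = 34; y[2] = 4×3 + 4×2 + 3×2 + 3×1 + 2×3 = 35; y[3] = 4×3 + 4×3 + 3×2 + 3×2 + 2×1 = 38; y[4] = 4×1 + 4×3 + 3×3 + 3×2 + 2×2 = 35 → [34, 34, 35, 38, 35]

Linear: [8, 16, 26, 36, 35, 26, 18, 9, 2], Circular: [34, 34, 35, 38, 35]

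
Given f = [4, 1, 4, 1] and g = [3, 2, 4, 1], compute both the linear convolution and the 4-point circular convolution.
Linear: y_lin[0] = 4×3 = 12; y_lin[1] = 4×2 + 1×3 = 11; y_lin[2] = 4×4 + 1×2 + 4×3 = 30; y_lin[3] = 4×1 + 1×4 + 4×2 + 1×3 = 19; y_lin[4] = 1×1 + 4×4 + 1×2 = 19; y_lin[5] = 4×1 + 1×4 = 8; y_lin[6] = 1×1 = 1 → [12, 11, 30, 19, 19, 8, 1]. Circular (length 4): y[0] = 4×3 + 1×1 + 4×4 + 1×2 = 31; y[1] = 4×2 + 1×3 + 4×1 + 1×4 = 19; y[2] = 4×4 + 1×2 + 4×3 + 1×1 = 31; y[3] = 4×1 + 1×4 + 4×2 + 1×3 = 19 → [31, 19, 31, 19]

Linear: [12, 11, 30, 19, 19, 8, 1], Circular: [31, 19, 31, 19]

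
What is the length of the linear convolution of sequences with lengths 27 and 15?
Linear/full convolution length: m + n - 1 = 27 + 15 - 1 = 41

41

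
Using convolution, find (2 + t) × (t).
Ascending coefficients: a = [2, 1], b = [0, 1]. c[0] = 2×0 = 0; c[1] = 2×1 + 1×0 = 2; c[2] = 1×1 = 1. Result coefficients: [0, 2, 1] → 2t + t^2

2t + t^2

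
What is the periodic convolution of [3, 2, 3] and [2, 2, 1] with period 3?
Use y[k] = Σ_j a[j]·b[(k-j) mod 3]. y[0] = 3×2 + 2×1 + 3×2 = 14; y[1] = 3×2 + 2×2 + 3×1 = 13; y[2] = 3×1 + 2×2 + 3×2 = 13. Result: [14, 13, 13]

[14, 13, 13]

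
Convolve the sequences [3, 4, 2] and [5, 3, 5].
y[0] = 3×5 = 15; y[1] = 3×3 + 4×5 = 29; y[2] = 3×5 + 4×3 + 2×5 = 37; y[3] = 4×5 + 2×3 = 26; y[4] = 2×5 = 10

[15, 29, 37, 26, 10]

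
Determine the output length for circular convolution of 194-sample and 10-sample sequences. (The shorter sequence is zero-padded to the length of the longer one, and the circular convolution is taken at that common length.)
Circular convolution (zero-padding the shorter input) has length max(m, n) = max(194, 10) = 194

194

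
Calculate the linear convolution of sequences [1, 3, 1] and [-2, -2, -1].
y[0] = 1×-2 = -2; y[1] = 1×-2 + 3×-2 = -8; y[2] = 1×-1 + 3×-2 + 1×-2 = -9; y[3] = 3×-1 + 1×-2 = -5; y[4] = 1×-1 = -1

[-2, -8, -9, -5, -1]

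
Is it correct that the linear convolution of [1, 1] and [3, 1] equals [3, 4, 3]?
Recompute linear convolution of [1, 1] and [3, 1]: y[0] = 1×3 = 3; y[1] = 1×1 + 1×3 = 4; y[2] = 1×1 = 1 → [3, 4, 1]. Compare to given [3, 4, 3]: they differ at index 2: given 3, correct 1, so answer: No

No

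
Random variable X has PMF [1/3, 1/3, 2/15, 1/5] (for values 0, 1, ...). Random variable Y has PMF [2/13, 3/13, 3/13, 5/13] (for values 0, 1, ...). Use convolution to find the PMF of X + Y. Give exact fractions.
P(X+Y=k) = Σ_i P(X=i)·P(Y=k-i) — a convolution of [1/3, 1/3, 2/15, 1/5] and [2/13, 3/13, 3/13, 5/13]. P(X+Y=0) = (1/3)×(2/13) = 2/39; P(X+Y=1) = (1/3)×(3/13) + (1/3)×(2/13) = 1/13 + 2/39 = 5/39; P(X+Y=2) = (1/3)×(3/13) + (1/3)×(3/13) + (2/15)×(2/13) = 1/13 + 1/13 + 4/195 = 34/195; P(X+Y=3) = (1/3)×(5/13) + (1/3)×(3/13) + (2/15)×(3/13) + (1/5)×(2/13) = 5/39 + 1/13 + 2/65 + 2/65 = 4/15; P(X+Y=4) = (1/3)×(5/13) + (2/15)×(3/13) + (1/5)×(3/13) = 5/39 + 2/65 + 3/65 = 8/39; P(X+Y=5) = (2/15)×(5/13) + (1/5)×(3/13) = 2/39 + 3/65 = 19/195; P(X+Y=6) = (1/5)×(5/13) = 1/13. PMF: [2/39, 5/39, 34/195, 4/15, 8/39, 19/195, 1/13] (sums to 1 ✓)

[2/39, 5/39, 34/195, 4/15, 8/39, 19/195, 1/13]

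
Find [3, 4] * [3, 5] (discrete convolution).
y[0] = 3×3 = 9; y[1] = 3×5 + 4×3 = 27; y[2] = 4×5 = 20

[9, 27, 20]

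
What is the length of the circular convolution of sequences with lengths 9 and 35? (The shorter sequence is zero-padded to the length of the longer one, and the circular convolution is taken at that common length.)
Circular convolution (zero-padding the shorter input) has length max(m, n) = max(9, 35) = 35

35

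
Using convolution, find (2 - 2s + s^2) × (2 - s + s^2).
Ascending coefficients: a = [2, -2, 1], b = [2, -1, 1]. c[0] = 2×2 = 4; c[1] = 2×-1 + -2×2 = -6; c[2] = 2×1 + -2×-1 + 1×2 = 6; c[3] = -2×1 + 1×-1 = -3; c[4] = 1×1 = 1. Result coefficients: [4, -6, 6, -3, 1] → 4 - 6s + 6s^2 - 3s^3 + s^4

4 - 6s + 6s^2 - 3s^3 + s^4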